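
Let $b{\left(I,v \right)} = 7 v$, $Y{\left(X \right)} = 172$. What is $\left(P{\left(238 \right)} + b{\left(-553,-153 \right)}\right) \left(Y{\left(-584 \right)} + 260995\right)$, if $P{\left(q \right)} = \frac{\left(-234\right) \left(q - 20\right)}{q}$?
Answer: $- \frac{39946798485}{119} \approx -3.3569 \cdot 10^{8}$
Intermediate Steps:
$P{\left(q \right)} = \frac{4680 - 234 q}{q}$ ($P{\left(q \right)} = \frac{\left(-234\right) \left(-20 + q\right)}{q} = \frac{4680 - 234 q}{q}$)
$\left(P{\left(238 \right)} + b{\left(-553,-153 \right)}\right) \left(Y{\left(-584 \right)} + 260995\right) = \left(\left(-234 + \frac{4680}{238}\right) + 7 \left(-153\right)\right) \left(172 + 260995\right) = \left(\left(-234 + 4680 \cdot \frac{1}{238}\right) - 1071\right) 261167 = \left(\left(-234 + \frac{2340}{119}\right) - 1071\right) 261167 = \left(- \frac{25506}{119} - 1071\right) 261167 = \left(- \frac{152955}{119}\right) 261167 = - \frac{39946798485}{119}$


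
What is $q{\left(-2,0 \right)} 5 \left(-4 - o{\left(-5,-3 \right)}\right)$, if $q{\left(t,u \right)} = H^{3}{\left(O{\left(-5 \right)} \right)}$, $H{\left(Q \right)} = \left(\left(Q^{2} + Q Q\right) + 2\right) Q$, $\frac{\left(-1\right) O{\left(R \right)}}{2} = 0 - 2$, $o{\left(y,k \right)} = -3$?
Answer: $-12577280$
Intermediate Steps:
$O{\left(R \right)} = 4$ ($O{\left(R \right)} = - 2 \left(0 - 2\right) = \left(-2\right) \left(-2\right) = 4$)
$H{\left(Q \right)} = Q \left(2 + 2 Q^{2}\right)$ ($H{\left(Q \right)} = \left(\left(Q^{2} + Q^{2}\right) + 2\right) Q = \left(2 Q^{2} + 2\right) Q = \left(2 + 2 Q^{2}\right) Q = Q \left(2 + 2 Q^{2}\right)$)
$q{\left(t,u \right)} = 2515456$ ($q{\left(t,u \right)} = \left(2 \cdot 4 \left(1 + 4^{2}\right)\right)^{3} = \left(2 \cdot 4 \left(1 + 16\right)\right)^{3} = \left(2 \cdot 4 \cdot 17\right)^{3} = 136^{3} = 2515456$)
$q{\left(-2,0 \right)} 5 \left(-4 - o{\left(-5,-3 \right)}\right) = 2515456 \cdot 5 \left(-4 - -3\right) = 12577280 \left(-4 + 3\right) = 12577280 \left(-1\right) = -12577280$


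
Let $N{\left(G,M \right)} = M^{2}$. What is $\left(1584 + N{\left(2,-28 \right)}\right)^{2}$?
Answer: $5607424$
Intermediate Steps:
$\left(1584 + N{\left(2,-28 \right)}\right)^{2} = \left(1584 + \left(-28\right)^{2}\right)^{2} = \left(1584 + 784\right)^{2} = 2368^{2} = 5607424$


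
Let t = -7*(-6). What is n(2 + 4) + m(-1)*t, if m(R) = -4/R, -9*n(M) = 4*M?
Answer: 496/3 ≈ 165.33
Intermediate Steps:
t = 42
n(M) = -4*M/9
n(2 + 4) + m(-1)*t = -4*(2 + 4)/9 - 4/(-1)*42 = -4/9*6 - 4*(-1)*42 = -8/3 + 4*42 = -8/3 + 168 = 496/3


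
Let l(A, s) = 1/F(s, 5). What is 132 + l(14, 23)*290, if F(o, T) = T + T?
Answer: 161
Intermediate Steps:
F(o, T) = 2*T
l(A, s) = ⅒ (l(A, s) = 1/(2*5) = 1/10 = ⅒)
132 + l(14, 23)*290 = 132 + (⅒)*290 = 132 + 29 = 161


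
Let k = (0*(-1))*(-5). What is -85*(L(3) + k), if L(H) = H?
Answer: -255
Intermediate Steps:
k = 0 (k = 0*(-5) = 0)
-85*(L(3) + k) = -85*(3 + 0) = -85*3 = -255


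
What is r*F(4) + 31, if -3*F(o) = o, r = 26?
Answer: -11/3 ≈ -3.6667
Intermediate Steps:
F(o) = -o/3
r*F(4) + 31 = 26*(-1/3*4) + 31 = 26*(-4/3) + 31 = -104/3 + 31 = -11/3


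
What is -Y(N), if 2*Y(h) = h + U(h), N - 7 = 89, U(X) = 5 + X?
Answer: -197/2 ≈ -98.500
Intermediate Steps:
N = 96 (N = 7 + 89 = 96)
Y(h) = 5/2 + h (Y(h) = (h + (5 + h))/2 = (5 + 2*h)/2 = 5/2 + h)
-Y(N) = -(5/2 + 96) = -1*197/2 = -197/2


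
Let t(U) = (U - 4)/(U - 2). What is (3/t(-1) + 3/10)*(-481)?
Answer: -10101/10 ≈ -1010.1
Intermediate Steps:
t(U) = (-4 + U)/(-2 + U)
(3/t(-1) + 3/10)*(-481) = (3/(((-4 - 1)/(-2 - 1))) + 3/10)*(-481) = (3/((-5/(-3))) + 3*(⅒))*(-481) = (3/((-⅓*(-5))) + 3/10)*(-481) = (3/(5/3) + 3/10)*(-481) = (3*(⅗) + 3/10)*(-481) = (9/5 + 3/10)*(-481) = (21/10)*(-481) = -10101/10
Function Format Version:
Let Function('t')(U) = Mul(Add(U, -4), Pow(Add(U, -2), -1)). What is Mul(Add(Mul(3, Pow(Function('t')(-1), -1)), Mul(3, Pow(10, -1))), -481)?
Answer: Rational(-10101, 10) ≈ -1010.1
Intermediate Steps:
Function('t')(U) = Mul(Pow(Add(-2, U), -1), Add(-4, U)) (Function('t')(U) = Mul(Add(-4, U), Pow(Add(-2, U), -1)) = Mul(Pow(Add(-2, U), -1), Add(-4, U)))
Mul(Add(Mul(3, Pow(Function('t')(-1), -1)), Mul(3, Pow(10, -1))), -481) = Mul(Add(Mul(3, Pow(Mul(Pow(Add(-2, -1), -1), Add(-4, -1)), -1)), Mul(3, Pow(10, -1))), -481) = Mul(Add(Mul(3, Pow(Mul(Pow(-3, -1), -5), -1)), Mul(3, Rational(1, 10))), -481) = Mul(Add(Mul(3, Pow(Mul(Rational(-1, 3), -5), -1)), Rational(3, 10)), -481) = Mul(Add(Mul(3, Pow(Rational(5, 3), -1)), Rational(3, 10)), -481) = Mul(Add(Mul(3, Rational(3, 5)), Rational(3, 10)), -481) = Mul(Add(Rational(9, 5), Rational(3, 10)), -481) = Mul(Rational(21, 10), -481) = Rational(-10101, 10)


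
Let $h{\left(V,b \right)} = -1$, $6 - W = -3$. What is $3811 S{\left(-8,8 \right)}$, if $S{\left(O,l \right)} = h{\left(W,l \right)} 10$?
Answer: $-38110$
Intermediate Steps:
$W = 9$ ($W = 6 - -3 = 6 + 3 = 9$)
$S{\left(O,l \right)} = -10$ ($S{\left(O,l \right)} = \left(-1\right) 10 = -10$)
$3811 S{\left(-8,8 \right)} = 3811 \left(-10\right) = -38110$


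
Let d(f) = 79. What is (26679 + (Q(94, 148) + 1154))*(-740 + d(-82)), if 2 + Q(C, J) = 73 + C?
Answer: -18506678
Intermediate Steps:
Q(C, J) = 71 + C (Q(C, J) = -2 + (73 + C) = 71 + C)
(26679 + (Q(94, 148) + 1154))*(-740 + d(-82)) = (26679 + ((71 + 94) + 1154))*(-740 + 79) = (26679 + (165 + 1154))*(-661) = (26679 + 1319)*(-661) = 27998*(-661) = -18506678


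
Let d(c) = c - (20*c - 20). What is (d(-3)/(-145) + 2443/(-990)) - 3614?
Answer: -103844033/28710 ≈ -3617.0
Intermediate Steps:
d(c) = 20 - 19*c (d(c) = c - (-20 + 20*c) = c + (20 - 20*c) = 20 - 19*c)
(d(-3)/(-145) + 2443/(-990)) - 3614 = ((20 - 19*(-3))/(-145) + 2443/(-990)) - 3614 = ((20 + 57)*(-1/145) + 2443*(-1/990)) - 3614 = (77*(-1/145) - 2443/990) - 3614 = (-77/145 - 2443/990) - 3614 = -86093/28710 - 3614 = -103844033/28710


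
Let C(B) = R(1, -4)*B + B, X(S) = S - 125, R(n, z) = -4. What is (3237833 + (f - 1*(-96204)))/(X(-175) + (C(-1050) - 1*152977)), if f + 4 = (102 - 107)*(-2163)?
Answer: -3344848/150127 ≈ -22.280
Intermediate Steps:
X(S) = -125 + S
f = 10811 (f = -4 + (102 - 107)*(-2163) = -4 - 5*(-2163) = -4 + 10815 = 10811)
C(B) = -3*B (C(B) = -4*B + B = -3*B)
(3237833 + (f - 1*(-96204)))/(X(-175) + (C(-1050) - 1*152977)) = (3237833 + (10811 - 1*(-96204)))/((-125 - 175) + (-3*(-1050) - 1*152977)) = (3237833 + (10811 + 96204))/(-300 + (3150 - 152977)) = (3237833 + 107015)/(-300 - 149827) = 3344848/(-150127) = 3344848*(-1/150127) = -3344848/150127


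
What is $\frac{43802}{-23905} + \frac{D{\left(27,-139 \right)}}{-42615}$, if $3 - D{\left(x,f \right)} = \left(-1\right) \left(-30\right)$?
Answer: $- \frac{41466151}{22638035} \approx -1.8317$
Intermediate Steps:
$D{\left(x,f \right)} = -27$ ($D{\left(x,f \right)} = 3 - \left(-1\right) \left(-30\right) = 3 - 30 = -27$)
$\frac{43802}{-23905} + \frac{D{\left(27,-139 \right)}}{-42615} = \frac{43802}{-23905} - \frac{27}{-42615} = 43802 \left(- \frac{1}{23905}\right) - - \frac{3}{4735} = - \frac{43802}{23905} + \frac{3}{4735} = - \frac{41466151}{22638035}$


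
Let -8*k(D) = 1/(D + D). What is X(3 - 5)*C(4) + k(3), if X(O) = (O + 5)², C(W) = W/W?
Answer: 431/48 ≈ 8.9792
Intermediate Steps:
C(W) = 1
X(O) = (5 + O)²
k(D) = -1/(16*D) (k(D) = -1/(8*(D + D)) = -1/(2*D)/8 = -1/(16*D))
X(3 - 5)*C(4) + k(3) = (5 + (3 - 5))²*1 - 1/16/3 = (5 - 2)²*1 - 1/16*⅓ = 3²*1 - 1/48 = 9*1 - 1/48 = 9 - 1/48 = 431/48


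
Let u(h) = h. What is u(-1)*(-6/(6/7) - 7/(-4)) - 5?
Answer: 1/4 ≈ 0.25000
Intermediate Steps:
u(-1)*(-6/(6/7) - 7/(-4)) - 5 = -(-6/(6/7) - 7/(-4)) - 5 = -(-6/(6*(1/7)) - 7*(-1/4)) - 5 = -(-6/6/7 + 7/4) - 5 = -(-6*7/6 + 7/4) - 5 = -(-7 + 7/4) - 5 = -1*(-21/4) - 5 = 21/4 - 5 = 1/4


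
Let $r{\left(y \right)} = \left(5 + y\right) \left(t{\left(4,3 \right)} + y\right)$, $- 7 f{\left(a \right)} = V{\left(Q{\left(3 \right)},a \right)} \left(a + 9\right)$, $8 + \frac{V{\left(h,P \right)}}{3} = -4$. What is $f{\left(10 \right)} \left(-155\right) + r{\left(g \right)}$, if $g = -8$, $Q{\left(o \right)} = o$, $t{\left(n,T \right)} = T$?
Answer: $- \frac{105915}{7} \approx -15131.0$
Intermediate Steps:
$V{\left(h,P \right)} = -36$ ($V{\left(h,P \right)} = -24 + 3 \left(-4\right) = -24 - 12 = -36$)
$f{\left(a \right)} = \frac{324}{7} + \frac{36 a}{7}$ ($f{\left(a \right)} = - \frac{\left(-36\right) \left(a + 9\right)}{7} = - \frac{\left(-36\right) \left(9 + a\right)}{7} = - \frac{-324 - 36 a}{7} = \frac{324}{7} + \frac{36 a}{7}$)
$r{\left(y \right)} = \left(3 + y\right) \left(5 + y\right)$ ($r{\left(y \right)} = \left(5 + y\right) \left(3 + y\right) = \left(3 + y\right) \left(5 + y\right)$)
$f{\left(10 \right)} \left(-155\right) + r{\left(g \right)} = \left(\frac{324}{7} + \frac{36}{7} \cdot 10\right) \left(-155\right) + \left(15 + \left(-8\right)^{2} + 8 \left(-8\right)\right) = \left(\frac{324}{7} + \frac{360}{7}\right) \left(-155\right) + \left(15 + 64 - 64\right) = \frac{684}{7} \left(-155\right) + 15 = - \frac{106020}{7} + 15 = - \frac{105915}{7}$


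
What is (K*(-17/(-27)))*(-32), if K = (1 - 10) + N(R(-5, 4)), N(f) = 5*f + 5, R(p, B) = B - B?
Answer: 2176/27 ≈ 80.593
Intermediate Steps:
R(p, B) = 0
N(f) = 5 + 5*f
K = -4 (K = (1 - 10) + (5 + 5*0) = -9 + (5 + 0) = -9 + 5 = -4)
(K*(-17/(-27)))*(-32) = -(-68)/(-27)*(-32) = -(-68)*(-1)/27*(-32) = -4*17/27*(-32) = -68/27*(-32) = 2176/27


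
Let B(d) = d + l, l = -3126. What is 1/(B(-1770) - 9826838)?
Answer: -1/9831734 ≈ -1.0171e-7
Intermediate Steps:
B(d) = -3126 + d (B(d) = d - 3126 = -3126 + d)
1/(B(-1770) - 9826838) = 1/((-3126 - 1770) - 9826838) = 1/(-4896 - 9826838) = 1/(-9831734) = -1/9831734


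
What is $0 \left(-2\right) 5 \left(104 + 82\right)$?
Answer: $0$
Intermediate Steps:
$0 \left(-2\right) 5 \left(104 + 82\right) = 0 \cdot 5 \cdot 186 = 0 \cdot 186 = 0$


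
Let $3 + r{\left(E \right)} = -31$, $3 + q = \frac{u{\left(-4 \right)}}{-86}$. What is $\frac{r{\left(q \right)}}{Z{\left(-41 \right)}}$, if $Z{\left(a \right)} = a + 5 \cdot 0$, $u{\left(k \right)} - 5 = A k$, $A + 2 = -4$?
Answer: $\frac{34}{41} \approx 0.82927$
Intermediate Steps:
$A = -6$ ($A = -2 - 4 = -6$)
$u{\left(k \right)} = 5 - 6 k$
$Z{\left(a \right)} = a$ ($Z{\left(a \right)} = a + 0 = a$)
$q = - \frac{287}{86}$ ($q = -3 + \frac{5 - -24}{-86} = -3 + \left(5 + 24\right) \left(- \frac{1}{86}\right) = -3 + 29 \left(- \frac{1}{86}\right) = -3 - \frac{29}{86} = - \frac{287}{86} \approx -3.3372$)
$r{\left(E \right)} = -34$ ($r{\left(E \right)} = -3 - 31 = -34$)
$\frac{r{\left(q \right)}}{Z{\left(-41 \right)}} = - \frac{34}{-41} = \left(-34\right) \left(- \frac{1}{41}\right) = \frac{34}{41}$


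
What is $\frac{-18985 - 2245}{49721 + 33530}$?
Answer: $- \frac{21230}{83251} \approx -0.25501$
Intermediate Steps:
$\frac{-18985 - 2245}{49721 + 33530} = - \frac{21230}{83251}$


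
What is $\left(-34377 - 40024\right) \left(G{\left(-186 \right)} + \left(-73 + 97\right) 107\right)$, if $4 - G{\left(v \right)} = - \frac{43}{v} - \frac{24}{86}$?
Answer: $- \frac{1530520752839}{7998} \approx -1.9136 \cdot 10^{8}$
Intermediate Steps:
$G{\left(v \right)} = \frac{184}{43} + \frac{43}{v}$ ($G{\left(v \right)} = 4 - \left(- \frac{43}{v} - \frac{24}{86}\right) = 4 - \left(- \frac{43}{v} - \frac{12}{43}\right) = 4 - \left(- \frac{12}{43} - \frac{43}{v}\right) = 4 + \left(\frac{12}{43} + \frac{43}{v}\right) = \frac{184}{43} + \frac{43}{v}$)
$\left(-34377 - 40024\right) \left(G{\left(-186 \right)} + \left(-73 + 97\right) 107\right) = \left(-34377 - 40024\right) \left(\left(\frac{184}{43} + \frac{43}{-186}\right) + \left(-73 + 97\right) 107\right) = - 74401 \left(\left(\frac{184}{43} + 43 \left(- \frac{1}{186}\right)\right) + 24 \cdot 107\right) = - 74401 \left(\left(\frac{184}{43} - \frac{43}{186}\right) + 2568\right) = - 74401 \left(\frac{32375}{7998} + 2568\right) = \left(-74401\right) \frac{20571239}{7998} = - \frac{1530520752839}{7998}$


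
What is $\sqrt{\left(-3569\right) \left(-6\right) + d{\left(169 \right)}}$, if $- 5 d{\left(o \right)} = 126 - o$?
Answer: $\frac{\sqrt{535565}}{5} \approx 146.36$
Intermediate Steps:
$d{\left(o \right)} = - \frac{126}{5} + \frac{o}{5}$ ($d{\left(o \right)} = - \frac{126 - o}{5} = - \frac{126}{5} + \frac{o}{5}$)
$\sqrt{\left(-3569\right) \left(-6\right) + d{\left(169 \right)}} = \sqrt{\left(-3569\right) \left(-6\right) + \left(- \frac{126}{5} + \frac{1}{5} \cdot 169\right)} = \sqrt{21414 + \left(- \frac{126}{5} + \frac{169}{5}\right)} = \sqrt{21414 + \frac{43}{5}} = \sqrt{\frac{107113}{5}} = \frac{\sqrt{535565}}{5}$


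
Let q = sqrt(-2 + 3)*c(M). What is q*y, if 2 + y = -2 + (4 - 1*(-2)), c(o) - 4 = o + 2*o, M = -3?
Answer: -10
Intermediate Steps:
c(o) = 4 + 3*o (c(o) = 4 + (o + 2*o) = 4 + 3*o)
y = 2 (y = -2 + (-2 + (4 - 1*(-2))) = -2 + (-2 + (4 + 2)) = -2 + (-2 + 6) = -2 + 4 = 2)
q = -5 (q = sqrt(-2 + 3)*(4 + 3*(-3)) = sqrt(1)*(4 - 9) = 1*(-5) = -5)
q*y = -5*2 = -10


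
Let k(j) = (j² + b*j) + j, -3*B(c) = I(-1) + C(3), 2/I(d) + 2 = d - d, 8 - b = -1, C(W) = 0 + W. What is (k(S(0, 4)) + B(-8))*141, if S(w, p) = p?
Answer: 7802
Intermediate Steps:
C(W) = W
b = 9 (b = 8 - 1*(-1) = 8 + 1 = 9)
I(d) = -1 (I(d) = 2/(-2 + (d - d)) = 2/(-2 + 0) = 2/(-2) = 2*(-½) = -1)
B(c) = -⅔ (B(c) = -(-1 + 3)/3 = -⅓*2 = -⅔)
k(j) = j² + 10*j (k(j) = (j² + 9*j) + j = j² + 10*j)
(k(S(0, 4)) + B(-8))*141 = (4*(10 + 4) - ⅔)*141 = (4*14 - ⅔)*141 = (56 - ⅔)*141 = (166/3)*141 = 7802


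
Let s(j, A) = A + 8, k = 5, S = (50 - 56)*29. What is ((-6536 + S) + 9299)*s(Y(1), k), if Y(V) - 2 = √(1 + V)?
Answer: 33657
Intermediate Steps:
S = -174 (S = -6*29 = -174)
Y(V) = 2 + √(1 + V)
s(j, A) = 8 + A
((-6536 + S) + 9299)*s(Y(1), k) = ((-6536 - 174) + 9299)*(8 + 5) = (-6710 + 9299)*13 = 2589*13 = 33657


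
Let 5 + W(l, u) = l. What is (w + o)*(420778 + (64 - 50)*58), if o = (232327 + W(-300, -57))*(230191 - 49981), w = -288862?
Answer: 17627687927615220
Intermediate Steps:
W(l, u) = -5 + l
o = 41812684620 (o = (232327 + (-5 - 300))*(230191 - 49981) = (232327 - 305)*180210 = 232022*180210 = 41812684620)
(w + o)*(420778 + (64 - 50)*58) = (-288862 + 41812684620)*(420778 + (64 - 50)*58) = 41812395758*(420778 + 14*58) = 41812395758*(420778 + 812) = 41812395758*421590 = 17627687927615220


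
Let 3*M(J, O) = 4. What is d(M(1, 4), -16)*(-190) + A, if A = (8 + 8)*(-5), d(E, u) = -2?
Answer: 300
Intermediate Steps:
M(J, O) = 4/3 (M(J, O) = (⅓)*4 = 4/3)
A = -80 (A = 16*(-5) = -80)
d(M(1, 4), -16)*(-190) + A = -2*(-190) - 80 = 380 - 80 = 300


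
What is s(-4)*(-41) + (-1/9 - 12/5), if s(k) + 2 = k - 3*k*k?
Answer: 99517/45 ≈ 2211.5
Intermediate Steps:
s(k) = -2 + k - 3*k² (s(k) = -2 + (k - 3*k*k) = -2 + (k - 3*k²) = -2 + k - 3*k²)
s(-4)*(-41) + (-1/9 - 12/5) = (-2 - 4 - 3*(-4)²)*(-41) + (-1/9 - 12/5) = (-2 - 4 - 3*16)*(-41) + (-1*⅑ - 12*⅕) = (-2 - 4 - 48)*(-41) + (-⅑ - 12/5) = -54*(-41) - 113/45 = 2214 - 113/45 = 99517/45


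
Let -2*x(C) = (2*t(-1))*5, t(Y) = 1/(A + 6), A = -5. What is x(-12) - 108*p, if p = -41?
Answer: 4423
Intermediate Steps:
t(Y) = 1 (t(Y) = 1/(-5 + 6) = 1/1 = 1)
x(C) = -5 (x(C) = -2*1*5/2 = -5)
x(-12) - 108*p = -5 - 108*(-41) = -5 + 4428 = 4423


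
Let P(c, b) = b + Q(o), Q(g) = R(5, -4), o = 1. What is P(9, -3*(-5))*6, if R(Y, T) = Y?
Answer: 120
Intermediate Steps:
Q(g) = 5
P(c, b) = 5 + b (P(c, b) = b + 5 = 5 + b)
P(9, -3*(-5))*6 = (5 - 3*(-5))*6 = (5 + 15)*6 = 20*6 = 120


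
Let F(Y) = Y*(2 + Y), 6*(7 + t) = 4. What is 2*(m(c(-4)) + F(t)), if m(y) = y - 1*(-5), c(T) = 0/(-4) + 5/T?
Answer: 1123/18 ≈ 62.389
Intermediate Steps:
t = -19/3 (t = -7 + (1/6)*4 = -7 + 2/3 = -19/3 ≈ -6.3333)
c(T) = 5/T (c(T) = 0*(-1/4) + 5/T = 0 + 5/T = 5/T)
m(y) = 5 + y (m(y) = y + 5 = 5 + y)
2*(m(c(-4)) + F(t)) = 2*((5 + 5/(-4)) - 19*(2 - 19/3)/3) = 2*((5 + 5*(-1/4)) - 19/3*(-13/3)) = 2*((5 - 5/4) + 247/9) = 2*(15/4 + 247/9) = 2*(1123/36) = 1123/18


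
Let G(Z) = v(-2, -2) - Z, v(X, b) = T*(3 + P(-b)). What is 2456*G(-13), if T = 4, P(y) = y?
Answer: 81048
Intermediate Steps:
v(X, b) = 12 - 4*b (v(X, b) = 4*(3 - b) = 12 - 4*b)
G(Z) = 20 - Z (G(Z) = (12 - 4*(-2)) - Z = (12 + 8) - Z = 20 - Z)
2456*G(-13) = 2456*(20 - 1*(-13)) = 2456*(20 + 13) = 2456*33 = 81048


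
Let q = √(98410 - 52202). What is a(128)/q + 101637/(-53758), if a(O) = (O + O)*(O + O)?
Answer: -101637/53758 + 4096*√2/19 ≈ 302.98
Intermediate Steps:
q = 152*√2 (q = √46208 = 152*√2 ≈ 214.96)
a(O) = 4*O² (a(O) = (2*O)*(2*O) = 4*O²)
a(128)/q + 101637/(-53758) = (4*128²)/((152*√2)) + 101637/(-53758) = (4*16384)*(√2/304) + 101637*(-1/53758) = 65536*(√2/304) - 101637/53758 = 4096*√2/19 - 101637/53758 = -101637/53758 + 4096*√2/19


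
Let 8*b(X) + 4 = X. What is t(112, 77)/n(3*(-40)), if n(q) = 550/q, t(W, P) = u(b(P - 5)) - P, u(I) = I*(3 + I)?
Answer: -249/55 ≈ -4.5273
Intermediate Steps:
b(X) = -½ + X/8
t(W, P) = -P + (-9/8 + P/8)*(15/8 + P/8) (t(W, P) = (-½ + (P - 5)/8)*(3 + (-½ + (P - 5)/8)) - P = (-½ + (-5 + P)/8)*(3 + (-½ + (-5 + P)/8)) - P = (-½ + (-5/8 + P/8))*(3 + (-½ + (-5/8 + P/8))) - P = (-9/8 + P/8)*(3 + (-9/8 + P/8)) - P = (-9/8 + P/8)*(15/8 + P/8) - P = -P + (-9/8 + P/8)*(15/8 + P/8))
t(112, 77)/n(3*(-40)) = (-135/64 - 29/32*77 + (1/64)*77²)/((550/((3*(-40))))) = (-135/64 - 2233/32 + (1/64)*5929)/((550/(-120))) = (-135/64 - 2233/32 + 5929/64)/((550*(-1/120))) = 83/(4*(-55/12)) = (83/4)*(-12/55) = -249/55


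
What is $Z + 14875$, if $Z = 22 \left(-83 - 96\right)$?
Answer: $10937$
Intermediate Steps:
$Z = -3938$ ($Z = 22 \left(-179\right) = -3938$)
$Z + 14875 = -3938 + 14875 = 10937$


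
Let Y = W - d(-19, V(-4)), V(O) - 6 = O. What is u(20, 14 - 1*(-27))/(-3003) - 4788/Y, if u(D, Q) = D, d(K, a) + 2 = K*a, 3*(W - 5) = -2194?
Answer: 43093912/6183177 ≈ 6.9695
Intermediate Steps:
W = -2179/3 (W = 5 + (1/3)*(-2194) = 5 - 2194/3 = -2179/3 ≈ -726.33)
V(O) = 6 + O
d(K, a) = -2 + K*a
Y = -2059/3 (Y = -2179/3 - (-2 - 19*(6 - 4)) = -2179/3 - (-2 - 19*2) = -2179/3 - (-2 - 38) = -2179/3 - 1*(-40) = -2179/3 + 40 = -2059/3 ≈ -686.33)
u(20, 14 - 1*(-27))/(-3003) - 4788/Y = 20/(-3003) - 4788/(-2059/3) = 20*(-1/3003) - 4788*(-3/2059) = -20/3003 + 14364/2059 = 43093912/6183177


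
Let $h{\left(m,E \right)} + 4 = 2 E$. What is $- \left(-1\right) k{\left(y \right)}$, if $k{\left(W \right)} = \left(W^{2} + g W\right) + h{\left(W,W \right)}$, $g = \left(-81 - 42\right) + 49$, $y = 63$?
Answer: $-571$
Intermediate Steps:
$h{\left(m,E \right)} = -4 + 2 E$
$g = -74$ ($g = -123 + 49 = -74$)
$k{\left(W \right)} = -4 + W^{2} - 72 W$ ($k{\left(W \right)} = \left(W^{2} - 74 W\right) + \left(-4 + 2 W\right) = -4 + W^{2} - 72 W$)
$- \left(-1\right) k{\left(y \right)} = - \left(-1\right) \left(-4 + 63^{2} - 4536\right) = - \left(-1\right) \left(-4 + 3969 - 4536\right) = - \left(-1\right) \left(-571\right) = \left(-1\right) 571 = -571$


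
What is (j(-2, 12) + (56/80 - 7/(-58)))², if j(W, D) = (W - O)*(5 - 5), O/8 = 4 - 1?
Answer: 14161/21025 ≈ 0.67353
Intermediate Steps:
O = 24 (O = 8*(4 - 1) = 8*3 = 24)
j(W, D) = 0 (j(W, D) = (W - 1*24)*(5 - 5) = (W - 24)*0 = (-24 + W)*0 = 0)
(j(-2, 12) + (56/80 - 7/(-58)))² = (0 + (56/80 - 7/(-58)))² = (0 + (56*(1/80) - 7*(-1/58)))² = (0 + (7/10 + 7/58))² = (0 + 119/145)² = (119/145)² = 14161/21025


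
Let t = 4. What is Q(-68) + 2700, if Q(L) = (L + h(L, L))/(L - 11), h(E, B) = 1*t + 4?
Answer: 213360/79 ≈ 2700.8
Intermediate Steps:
h(E, B) = 8 (h(E, B) = 1*4 + 4 = 4 + 4 = 8)
Q(L) = (8 + L)/(-11 + L) (Q(L) = (L + 8)/(L - 11) = (8 + L)/(-11 + L))
Q(-68) + 2700 = (8 - 68)/(-11 - 68) + 2700 = -60/(-79) + 2700 = -1/79*(-60) + 2700 = 60/79 + 2700 = 213360/79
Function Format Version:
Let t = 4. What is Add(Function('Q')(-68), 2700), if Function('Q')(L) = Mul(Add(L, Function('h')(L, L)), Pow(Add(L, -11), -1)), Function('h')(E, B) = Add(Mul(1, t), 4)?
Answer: Rational(213360, 79) ≈ 2700.8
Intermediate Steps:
Function('h')(E, B) = 8 (Function('h')(E, B) = Add(Mul(1, 4), 4) = Add(4, 4) = 8)
Function('Q')(L) = Mul(Pow(Add(-11, L), -1), Add(8, L)) (Function('Q')(L) = Mul(Add(L, 8), Pow(Add(L, -11), -1)) = Mul(Add(8, L), Pow(Add(-11, L), -1)) = Mul(Pow(Add(-11, L), -1), Add(8, L)))
Add(Function('Q')(-68), 2700) = Add(Mul(Pow(Add(-11, -68), -1), Add(8, -68)), 2700) = Add(Mul(Pow(-79, -1), -60), 2700) = Add(Mul(Rational(-1, 79), -60), 2700) = Add(Rational(60, 79), 2700) = Rational(213360, 79)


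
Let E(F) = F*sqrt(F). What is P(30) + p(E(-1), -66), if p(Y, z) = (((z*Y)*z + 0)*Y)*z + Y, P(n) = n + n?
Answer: 287556 - I ≈ 2.8756e+5 - 1.0*I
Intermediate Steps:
P(n) = 2*n
E(F) = F**(3/2)
p(Y, z) = Y + Y**2*z**3 (p(Y, z) = (((Y*z)*z + 0)*Y)*z + Y = ((Y*z**2 + 0)*Y)*z + Y = ((Y*z**2)*Y)*z + Y = (Y**2*z**2)*z + Y = Y**2*z**3 + Y = Y + Y**2*z**3)
P(30) + p(E(-1), -66) = 2*30 + (-1)**(3/2)*(1 + (-1)**(3/2)*(-66)**3) = 60 + (-I)*(1 - I*(-287496)) = 60 + (-I)*(1 + 287496*I) = 60 - I*(1 + 287496*I)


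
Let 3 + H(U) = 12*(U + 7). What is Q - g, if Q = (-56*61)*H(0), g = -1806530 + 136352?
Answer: 1393482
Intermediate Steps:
H(U) = 81 + 12*U (H(U) = -3 + 12*(U + 7) = -3 + 12*(7 + U) = -3 + (84 + 12*U) = 81 + 12*U)
g = -1670178
Q = -276696 (Q = (-56*61)*(81 + 12*0) = -3416*(81 + 0) = -3416*81 = -276696)
Q - g = -276696 - 1*(-1670178) = -276696 + 1670178 = 1393482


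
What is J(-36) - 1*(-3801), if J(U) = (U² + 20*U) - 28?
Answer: 4349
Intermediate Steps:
J(U) = -28 + U² + 20*U
J(-36) - 1*(-3801) = (-28 + (-36)² + 20*(-36)) - 1*(-3801) = (-28 + 1296 - 720) + 3801 = 548 + 3801 = 4349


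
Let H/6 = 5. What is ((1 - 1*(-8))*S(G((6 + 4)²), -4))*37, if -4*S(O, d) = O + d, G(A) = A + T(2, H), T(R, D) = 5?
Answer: -33633/4 ≈ -8408.3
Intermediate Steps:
H = 30 (H = 6*5 = 30)
G(A) = 5 + A (G(A) = A + 5 = 5 + A)
S(O, d) = -O/4 - d/4 (S(O, d) = -(O + d)/4 = -O/4 - d/4)
((1 - 1*(-8))*S(G((6 + 4)²), -4))*37 = ((1 - 1*(-8))*(-(5 + (6 + 4)²)/4 - ¼*(-4)))*37 = ((1 + 8)*(-(5 + 10²)/4 + 1))*37 = (9*(-(5 + 100)/4 + 1))*37 = (9*(-¼*105 + 1))*37 = (9*(-105/4 + 1))*37 = (9*(-101/4))*37 = -909/4*37 = -33633/4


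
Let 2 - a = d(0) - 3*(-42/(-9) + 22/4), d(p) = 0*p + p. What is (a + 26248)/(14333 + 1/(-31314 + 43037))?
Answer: 616172603/336051520 ≈ 1.8336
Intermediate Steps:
d(p) = p (d(p) = 0 + p = p)
a = 65/2 (a = 2 - (0 - 3*(-42/(-9) + 22/4)) = 2 - (0 - 3*(-42*(-⅑) + 22*(¼))) = 2 - (0 - 3*(14/3 + 11/2)) = 2 - (0 - 3*61/6) = 2 - (0 - 61/2) = 2 - 1*(-61/2) = 2 + 61/2 = 65/2 ≈ 32.500)
(a + 26248)/(14333 + 1/(-31314 + 43037)) = (65/2 + 26248)/(14333 + 1/(-31314 + 43037)) = 52561/(2*(14333 + 1/11723)) = 52561/(2*(168025760/11723)) = (52561/2)*(11723/168025760) = 616172603/336051520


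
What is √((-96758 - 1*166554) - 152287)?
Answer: I*√415599 ≈ 644.67*I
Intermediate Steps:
√((-96758 - 1*166554) - 152287) = √((-96758 - 166554) - 152287) = √(-263312 - 152287) = √(-415599) = I*√415599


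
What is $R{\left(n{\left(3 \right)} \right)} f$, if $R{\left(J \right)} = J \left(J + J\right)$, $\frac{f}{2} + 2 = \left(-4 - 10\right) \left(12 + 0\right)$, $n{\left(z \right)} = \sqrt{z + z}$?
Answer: $-4080$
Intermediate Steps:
$n{\left(z \right)} = \sqrt{2} \sqrt{z}$ ($n{\left(z \right)} = \sqrt{2 z} = \sqrt{2} \sqrt{z}$)
$f = -340$ ($f = -4 + 2 \left(-4 - 10\right) \left(12 + 0\right) = -4 + 2 \left(\left(-14\right) 12\right) = -4 + 2 \left(-168\right) = -4 - 336 = -340$)
$R{\left(J \right)} = 2 J^{2}$ ($R{\left(J \right)} = J 2 J = 2 J^{2}$)
$R{\left(n{\left(3 \right)} \right)} f = 2 \left(\sqrt{2} \sqrt{3}\right)^{2} \left(-340\right) = 2 \left(\sqrt{6}\right)^{2} \left(-340\right) = 2 \cdot 6 \left(-340\right) = 12 \left(-340\right) = -4080$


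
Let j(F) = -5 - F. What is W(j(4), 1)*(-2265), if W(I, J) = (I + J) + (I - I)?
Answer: 18120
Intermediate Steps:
W(I, J) = I + J (W(I, J) = (I + J) + 0 = I + J)
W(j(4), 1)*(-2265) = ((-5 - 1*4) + 1)*(-2265) = ((-5 - 4) + 1)*(-2265) = (-9 + 1)*(-2265) = -8*(-2265) = 18120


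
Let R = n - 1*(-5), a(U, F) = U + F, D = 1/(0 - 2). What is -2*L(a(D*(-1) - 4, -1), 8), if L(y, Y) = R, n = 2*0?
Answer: -10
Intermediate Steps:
D = -½ (D = 1/(-2) = -½ ≈ -0.50000)
n = 0
a(U, F) = F + U
R = 5 (R = 0 - 1*(-5) = 0 + 5 = 5)
L(y, Y) = 5
-2*L(a(D*(-1) - 4, -1), 8) = -2*5 = -10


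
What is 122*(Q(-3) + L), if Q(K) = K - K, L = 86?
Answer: 10492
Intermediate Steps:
Q(K) = 0
122*(Q(-3) + L) = 122*(0 + 86) = 122*86 = 10492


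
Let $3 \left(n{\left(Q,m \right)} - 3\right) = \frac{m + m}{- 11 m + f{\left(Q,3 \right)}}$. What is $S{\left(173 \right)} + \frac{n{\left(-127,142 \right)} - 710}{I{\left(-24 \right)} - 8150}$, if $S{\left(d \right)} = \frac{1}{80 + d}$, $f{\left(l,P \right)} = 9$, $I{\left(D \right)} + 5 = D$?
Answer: $\frac{871537802}{9640808133} \approx 0.090401$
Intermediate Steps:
$I{\left(D \right)} = -5 + D$
$n{\left(Q,m \right)} = 3 + \frac{2 m}{3 \left(9 - 11 m\right)}$ ($n{\left(Q,m \right)} = 3 + \frac{\left(m + m\right) \frac{1}{- 11 m + 9}}{3} = 3 + \frac{2 m \frac{1}{9 - 11 m}}{3} = 3 + \frac{2 m}{3 \left(9 - 11 m\right)}$)
$S{\left(173 \right)} + \frac{n{\left(-127,142 \right)} - 710}{I{\left(-24 \right)} - 8150} = \frac{1}{80 + 173} + \frac{\frac{-81 + 97 \cdot 142}{3 \left(-9 + 11 \cdot 142\right)} - 710}{\left(-5 - 24\right) - 8150} = \frac{1}{253} + \frac{\frac{-81 + 13774}{3 \left(-9 + 1562\right)} - 710}{-29 - 8150} = \frac{1}{253} + \frac{\frac{1}{3} \cdot \frac{1}{1553} \cdot 13693 - 710}{-8179} = \frac{1}{253} + \left(\frac{1}{3} \cdot \frac{1}{1553} \cdot 13693 - 710\right) \left(- \frac{1}{8179}\right) = \frac{1}{253} + \left(\frac{13693}{4659} - 710\right) \left(- \frac{1}{8179}\right) = \frac{1}{253} - - \frac{3294197}{38105961} = \frac{1}{253} + \frac{3294197}{38105961} = \frac{871537802}{9640808133}$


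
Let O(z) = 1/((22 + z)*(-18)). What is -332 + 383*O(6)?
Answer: -167711/504 ≈ -332.76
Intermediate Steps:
O(z) = -1/(18*(22 + z)) (O(z) = -1/18/(22 + z) = -1/(18*(22 + z)))
-332 + 383*O(6) = -332 + 383*(-1/(396 + 18*6)) = -332 + 383*(-1/(396 + 108)) = -332 + 383*(-1/504) = -332 - 383/504 = -167711/504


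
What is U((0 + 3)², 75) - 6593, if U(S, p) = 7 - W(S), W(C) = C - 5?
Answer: -6590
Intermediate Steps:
W(C) = -5 + C
U(S, p) = 12 - S (U(S, p) = 7 - (-5 + S) = 7 + (5 - S) = 12 - S)
U((0 + 3)², 75) - 6593 = (12 - (0 + 3)²) - 6593 = (12 - 1*3²) - 6593 = (12 - 1*9) - 6593 = (12 - 9) - 6593 = 3 - 6593 = -6590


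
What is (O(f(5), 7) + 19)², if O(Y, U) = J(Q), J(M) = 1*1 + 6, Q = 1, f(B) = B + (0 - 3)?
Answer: 676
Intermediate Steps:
f(B) = -3 + B (f(B) = B - 3 = -3 + B)
J(M) = 7 (J(M) = 1 + 6 = 7)
O(Y, U) = 7
(O(f(5), 7) + 19)² = (7 + 19)² = 26² = 676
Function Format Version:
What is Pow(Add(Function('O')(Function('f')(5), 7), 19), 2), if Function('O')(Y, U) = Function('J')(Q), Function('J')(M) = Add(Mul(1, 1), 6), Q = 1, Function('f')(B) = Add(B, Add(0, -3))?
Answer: 676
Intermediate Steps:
Function('f')(B) = Add(-3, B) (Function('f')(B) = Add(B, -3) = Add(-3, B))
Function('J')(M) = 7 (Function('J')(M) = Add(1, 6) = 7)
Function('O')(Y, U) = 7
Pow(Add(Function('O')(Function('f')(5), 7), 19), 2) = Pow(Add(7, 19), 2) = Pow(26, 2) = 676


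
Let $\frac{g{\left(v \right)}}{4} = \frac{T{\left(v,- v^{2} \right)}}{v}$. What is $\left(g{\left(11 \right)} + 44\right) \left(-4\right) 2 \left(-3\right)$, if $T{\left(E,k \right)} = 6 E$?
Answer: $1632$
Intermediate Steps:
$g{\left(v \right)} = 24$ ($g{\left(v \right)} = 4 \frac{6 v}{v} = 4 \cdot 6 = 24$)
$\left(g{\left(11 \right)} + 44\right) \left(-4\right) 2 \left(-3\right) = \left(24 + 44\right) \left(-4\right) 2 \left(-3\right) = 68 \left(\left(-8\right) \left(-3\right)\right) = 68 \cdot 24 = 1632$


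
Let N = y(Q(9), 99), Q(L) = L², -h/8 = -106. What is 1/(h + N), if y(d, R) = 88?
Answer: 1/936 ≈ 0.0010684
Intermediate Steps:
h = 848 (h = -8*(-106) = 848)
N = 88
1/(h + N) = 1/(848 + 88) = 1/936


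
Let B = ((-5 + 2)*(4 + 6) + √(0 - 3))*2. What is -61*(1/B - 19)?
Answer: 349164/301 + 61*I*√3/1806 ≈ 1160.0 + 0.058502*I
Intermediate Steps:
B = -60 + 2*I*√3 (B = (-3*10 + √(-3))*2 = (-30 + I*√3)*2 = -60 + 2*I*√3 ≈ -60.0 + 3.4641*I)
-61*(1/B - 19) = -61*(1/(-60 + 2*I*√3) - 19) = -61*(-19 + 1/(-60 + 2*I*√3)) = 1159 - 61/(-60 + 2*I*√3)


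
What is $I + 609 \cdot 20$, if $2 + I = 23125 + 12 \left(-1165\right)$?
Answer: $21323$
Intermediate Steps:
$I = 9143$ ($I = -2 + \left(23125 + 12 \left(-1165\right)\right) = -2 + \left(23125 - 13980\right) = -2 + 9145 = 9143$)
$I + 609 \cdot 20 = 9143 + 609 \cdot 20 = 9143 + 12180 = 21323$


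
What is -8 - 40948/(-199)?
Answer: 39356/199 ≈ 197.77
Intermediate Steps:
-8 - 40948/(-199) = -8 - 40948*(-1)/199 = -8 - 116*(-353/199) = -8 + 40948/199 = 39356/199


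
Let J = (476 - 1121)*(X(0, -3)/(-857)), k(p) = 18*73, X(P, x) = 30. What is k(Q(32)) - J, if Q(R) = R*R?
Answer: 1106748/857 ≈ 1291.4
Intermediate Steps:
Q(R) = R²
k(p) = 1314
J = 19350/857 (J = (476 - 1121)*(30/(-857)) = -19350*(-1)/857 = -645*(-30/857) = 19350/857 ≈ 22.579)
k(Q(32)) - J = 1314 - 1*19350/857 = 1314 - 19350/857 = 1106748/857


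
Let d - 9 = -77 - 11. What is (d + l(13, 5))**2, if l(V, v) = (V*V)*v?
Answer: 586756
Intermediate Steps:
d = -79 (d = 9 + (-77 - 11) = 9 - 88 = -79)
l(V, v) = v*V**2 (l(V, v) = V**2*v = v*V**2)
(d + l(13, 5))**2 = (-79 + 5*13**2)**2 = (-79 + 5*169)**2 = (-79 + 845)**2 = 766**2 = 586756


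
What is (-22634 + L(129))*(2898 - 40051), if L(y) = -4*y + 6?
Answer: 859869032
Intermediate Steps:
L(y) = 6 - 4*y
(-22634 + L(129))*(2898 - 40051) = (-22634 + (6 - 4*129))*(2898 - 40051) = (-22634 + (6 - 516))*(-37153) = (-22634 - 510)*(-37153) = -23144*(-37153) = 859869032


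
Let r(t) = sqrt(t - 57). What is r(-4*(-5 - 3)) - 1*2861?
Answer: -2861 + 5*I ≈ -2861.0 + 5.0*I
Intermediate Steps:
r(t) = sqrt(-57 + t)
r(-4*(-5 - 3)) - 1*2861 = sqrt(-57 - 4*(-5 - 3)) - 1*2861 = sqrt(-57 - 4*(-8)) - 2861 = sqrt(-57 + 32) - 2861 = sqrt(-25) - 2861 = 5*I - 2861 = -2861 + 5*I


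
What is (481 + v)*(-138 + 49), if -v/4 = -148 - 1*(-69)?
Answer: -70933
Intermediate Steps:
v = 316 (v = -4*(-148 - 1*(-69)) = -4*(-148 + 69) = -4*(-79) = 316)
(481 + v)*(-138 + 49) = (481 + 316)*(-138 + 49) = 797*(-89) = -70933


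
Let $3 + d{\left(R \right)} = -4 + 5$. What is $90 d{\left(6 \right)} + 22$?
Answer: $-158$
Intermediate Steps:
$d{\left(R \right)} = -2$ ($d{\left(R \right)} = -3 + \left(-4 + 5\right) = -3 + 1 = -2$)
$90 d{\left(6 \right)} + 22 = 90 \left(-2\right) + 22 = -180 + 22 = -158$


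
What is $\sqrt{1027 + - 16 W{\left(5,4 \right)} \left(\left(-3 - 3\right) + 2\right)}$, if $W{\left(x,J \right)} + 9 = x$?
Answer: $\sqrt{771} \approx 27.767$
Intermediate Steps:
$W{\left(x,J \right)} = -9 + x$
$\sqrt{1027 + - 16 W{\left(5,4 \right)} \left(\left(-3 - 3\right) + 2\right)} = \sqrt{1027 + - 16 \left(-9 + 5\right) \left(\left(-3 - 3\right) + 2\right)} = \sqrt{1027 + \left(-16\right) \left(-4\right) \left(-6 + 2\right)} = \sqrt{1027 + 64 \left(-4\right)} = \sqrt{1027 - 256} = \sqrt{771}$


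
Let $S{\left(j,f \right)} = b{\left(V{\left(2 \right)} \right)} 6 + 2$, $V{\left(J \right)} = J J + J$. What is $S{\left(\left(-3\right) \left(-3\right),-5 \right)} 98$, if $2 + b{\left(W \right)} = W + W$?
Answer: $6076$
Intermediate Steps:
$V{\left(J \right)} = J + J^{2}$ ($V{\left(J \right)} = J^{2} + J = J + J^{2}$)
$b{\left(W \right)} = -2 + 2 W$ ($b{\left(W \right)} = -2 + \left(W + W\right) = -2 + 2 W$)
$S{\left(j,f \right)} = 62$ ($S{\left(j,f \right)} = \left(-2 + 2 \cdot 2 \left(1 + 2\right)\right) 6 + 2 = \left(-2 + 2 \cdot 2 \cdot 3\right) 6 + 2 = \left(-2 + 2 \cdot 6\right) 6 + 2 = \left(-2 + 12\right) 6 + 2 = 10 \cdot 6 + 2 = 60 + 2 = 62$)
$S{\left(\left(-3\right) \left(-3\right),-5 \right)} 98 = 62 \cdot 98 = 6076$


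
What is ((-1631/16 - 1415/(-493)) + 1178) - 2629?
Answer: -12226931/7888 ≈ -1550.1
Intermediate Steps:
((-1631/16 - 1415/(-493)) + 1178) - 2629 = ((-1631*1/16 - 1415*(-1/493)) + 1178) - 2629 = ((-1631/16 + 1415/493) + 1178) - 2629 = (-781443/7888 + 1178) - 2629 = 8510621/7888 - 2629 = -12226931/7888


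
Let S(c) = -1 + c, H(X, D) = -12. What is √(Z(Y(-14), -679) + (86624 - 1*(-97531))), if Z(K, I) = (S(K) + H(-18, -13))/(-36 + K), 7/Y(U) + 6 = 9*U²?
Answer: √737447373773962/63281 ≈ 429.13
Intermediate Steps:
Y(U) = 7/(-6 + 9*U²)
Z(K, I) = (-13 + K)/(-36 + K) (Z(K, I) = ((-1 + K) - 12)/(-36 + K) = (-13 + K)/(-36 + K))
√(Z(Y(-14), -679) + (86624 - 1*(-97531))) = √((-13 + 7/(3*(-2 + 3*(-14)²)))/(-36 + 7/(3*(-2 + 3*(-14)²))) + (86624 - 1*(-97531))) = √((-13 + 7/(3*(-2 + 3*196)))/(-36 + 7/(3*(-2 + 3*196))) + (86624 + 97531)) = √((-13 + 7/(3*(-2 + 588)))/(-36 + 7/(3*(-2 + 588))) + 184155) = √((-13 + (7/3)/586)/(-36 + (7/3)/586) + 184155) = √((-13 + (7/3)*(1/586))/(-36 + (7/3)*(1/586)) + 184155) = √((-13 + 7/1758)/(-36 + 7/1758) + 184155) = √(-22847/1758/(-63281/1758) + 184155) = √(-1758/63281*(-22847/1758) + 184155) = √(22847/63281 + 184155) = √(11653535402/63281) = √737447373773962/63281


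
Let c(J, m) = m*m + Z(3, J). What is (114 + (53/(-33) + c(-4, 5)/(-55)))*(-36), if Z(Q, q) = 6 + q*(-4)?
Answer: -220848/55 ≈ -4015.4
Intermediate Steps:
Z(Q, q) = 6 - 4*q
c(J, m) = 6 + m² - 4*J (c(J, m) = m*m + (6 - 4*J) = m² + (6 - 4*J) = 6 + m² - 4*J)
(114 + (53/(-33) + c(-4, 5)/(-55)))*(-36) = (114 + (53/(-33) + (6 + 5² - 4*(-4))/(-55)))*(-36) = (114 + (53*(-1/33) + (6 + 25 + 16)*(-1/55)))*(-36) = (114 + (-53/33 + 47*(-1/55)))*(-36) = (114 + (-53/33 - 47/55))*(-36) = (114 - 406/165)*(-36) = (18404/165)*(-36) = -220848/55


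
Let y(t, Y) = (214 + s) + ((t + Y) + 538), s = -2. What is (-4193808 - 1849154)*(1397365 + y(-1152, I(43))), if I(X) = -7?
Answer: -8441752023672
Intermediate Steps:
y(t, Y) = 750 + Y + t (y(t, Y) = (214 - 2) + ((t + Y) + 538) = 212 + ((Y + t) + 538) = 212 + (538 + Y + t) = 750 + Y + t)
(-4193808 - 1849154)*(1397365 + y(-1152, I(43))) = (-4193808 - 1849154)*(1397365 + (750 - 7 - 1152)) = -6042962*(1397365 - 409) = -6042962*1396956 = -8441752023672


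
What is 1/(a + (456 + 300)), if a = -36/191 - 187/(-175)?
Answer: 33425/25298717 ≈ 0.0013212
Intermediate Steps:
a = 29417/33425 (a = -36*1/191 - 187*(-1/175) = -36/191 + 187/175 = 29417/33425 ≈ 0.88009)
1/(a + (456 + 300)) = 1/(29417/33425 + (456 + 300)) = 1/(29417/33425 + 756) = 1/(25298717/33425) = 33425/25298717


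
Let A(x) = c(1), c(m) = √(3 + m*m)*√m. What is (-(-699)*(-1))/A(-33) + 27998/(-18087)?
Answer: -12698809/36174 ≈ -351.05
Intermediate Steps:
c(m) = √m*√(3 + m²) (c(m) = √(3 + m²)*√m = √m*√(3 + m²))
A(x) = 2 (A(x) = √1*√(3 + 1²) = 1*√(3 + 1) = 1*√4 = 1*2 = 2)
(-(-699)*(-1))/A(-33) + 27998/(-18087) = -(-699)*(-1)/2 + 27998/(-18087) = -1*699*(½) + 27998*(-1/18087) = -699*½ - 27998/18087 = -699/2 - 27998/18087 = -12698809/36174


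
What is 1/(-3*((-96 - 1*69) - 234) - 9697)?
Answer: -1/8500 ≈ -0.00011765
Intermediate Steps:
1/(-3*((-96 - 1*69) - 234) - 9697) = 1/(-3*((-96 - 69) - 234) - 9697) = 1/(-3*(-165 - 234) - 9697) = 1/(-3*(-399) - 9697) = 1/(1197 - 9697) = 1/(-8500) = -1/8500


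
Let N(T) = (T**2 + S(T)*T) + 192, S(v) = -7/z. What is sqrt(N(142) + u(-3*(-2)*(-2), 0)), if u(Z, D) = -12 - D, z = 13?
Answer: sqrt(3425214)/13 ≈ 142.36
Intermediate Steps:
S(v) = -7/13
N(T) = 192 + T**2 - 7*T/13 (N(T) = (T**2 - 7*T/13) + 192 = 192 + T**2 - 7*T/13)
sqrt(N(142) + u(-3*(-2)*(-2), 0)) = sqrt((192 + 142**2 - 7/13*142) + (-12 - 1*0)) = sqrt((192 + 20164 - 994/13) + (-12 + 0)) = sqrt(263634/13 - 12) = sqrt(263478/13) = sqrt(3425214)/13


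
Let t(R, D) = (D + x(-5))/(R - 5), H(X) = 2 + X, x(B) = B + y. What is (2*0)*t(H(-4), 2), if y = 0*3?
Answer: 0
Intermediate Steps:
y = 0
x(B) = B (x(B) = B + 0 = B)
t(R, D) = (-5 + D)/(-5 + R) (t(R, D) = (D - 5)/(R - 5) = (-5 + D)/(-5 + R))
(2*0)*t(H(-4), 2) = (2*0)*((-5 + 2)/(-5 + (2 - 4))) = 0*(-3/(-5 - 2)) = 0*(-3/(-7)) = 0*(-1/7*(-3)) = 0*(3/7) = 0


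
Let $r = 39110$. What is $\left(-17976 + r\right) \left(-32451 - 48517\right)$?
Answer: $-1711177712$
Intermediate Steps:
$\left(-17976 + r\right) \left(-32451 - 48517\right) = \left(-17976 + 39110\right) \left(-32451 - 48517\right) = 21134 \left(-80968\right) = -1711177712$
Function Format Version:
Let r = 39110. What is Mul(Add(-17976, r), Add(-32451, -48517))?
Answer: -1711177712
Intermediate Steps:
Mul(Add(-17976, r), Add(-32451, -48517)) = Mul(Add(-17976, 39110), Add(-32451, -48517)) = Mul(21134, -80968) = -1711177712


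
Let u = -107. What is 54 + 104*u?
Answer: -11074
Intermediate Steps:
54 + 104*u = 54 + 104*(-107) = 54 - 11128 = -11074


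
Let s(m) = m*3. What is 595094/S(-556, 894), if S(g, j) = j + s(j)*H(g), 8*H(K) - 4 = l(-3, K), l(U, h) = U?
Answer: 2380376/4917 ≈ 484.11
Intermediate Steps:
H(K) = ⅛ (H(K) = ½ + (⅛)*(-3) = ½ - 3/8 = ⅛)
s(m) = 3*m
S(g, j) = 11*j/8 (S(g, j) = j + (3*j)*(⅛) = j + 3*j/8 = 11*j/8)
595094/S(-556, 894) = 595094/(((11/8)*894)) = 595094/(4917/4) = 595094*(4/4917) = 2380376/4917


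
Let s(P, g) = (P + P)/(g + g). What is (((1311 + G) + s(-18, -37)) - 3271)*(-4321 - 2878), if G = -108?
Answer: 550709102/37 ≈ 1.4884e+7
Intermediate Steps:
s(P, g) = P/g (s(P, g) = (2*P)/((2*g)) = (2*P)*(1/(2*g)) = P/g)
(((1311 + G) + s(-18, -37)) - 3271)*(-4321 - 2878) = (((1311 - 108) - 18/(-37)) - 3271)*(-4321 - 2878) = ((1203 - 18*(-1/37)) - 3271)*(-7199) = ((1203 + 18/37) - 3271)*(-7199) = (44529/37 - 3271)*(-7199) = -76498/37*(-7199) = 550709102/37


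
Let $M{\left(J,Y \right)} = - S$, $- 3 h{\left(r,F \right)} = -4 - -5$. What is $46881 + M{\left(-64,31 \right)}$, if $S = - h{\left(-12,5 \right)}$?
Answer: $\frac{140642}{3} \approx 46881.0$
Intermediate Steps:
$h{\left(r,F \right)} = - \frac{1}{3}$ ($h{\left(r,F \right)} = - \frac{-4 - -5}{3} = - \frac{-4 + 5}{3} = \left(- \frac{1}{3}\right) 1 = - \frac{1}{3}$)
$S = \frac{1}{3}$ ($S = \left(-1\right) \left(- \frac{1}{3}\right) = \frac{1}{3} \approx 0.33333$)
$M{\left(J,Y \right)} = - \frac{1}{3}$ ($M{\left(J,Y \right)} = \left(-1\right) \frac{1}{3} = - \frac{1}{3}$)
$46881 + M{\left(-64,31 \right)} = 46881 - \frac{1}{3} = \frac{140642}{3}$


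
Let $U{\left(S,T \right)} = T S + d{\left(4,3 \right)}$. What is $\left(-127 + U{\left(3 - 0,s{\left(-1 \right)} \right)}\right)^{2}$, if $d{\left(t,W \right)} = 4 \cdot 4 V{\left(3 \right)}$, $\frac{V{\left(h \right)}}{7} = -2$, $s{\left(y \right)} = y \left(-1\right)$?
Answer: $121104$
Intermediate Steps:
$s{\left(y \right)} = - y$
$V{\left(h \right)} = -14$ ($V{\left(h \right)} = 7 \left(-2\right) = -14$)
$d{\left(t,W \right)} = -224$ ($d{\left(t,W \right)} = 4 \cdot 4 \left(-14\right) = 16 \left(-14\right) = -224$)
$U{\left(S,T \right)} = -224 + S T$ ($U{\left(S,T \right)} = T S - 224 = S T - 224 = -224 + S T$)
$\left(-127 + U{\left(3 - 0,s{\left(-1 \right)} \right)}\right)^{2} = \left(-127 - \left(224 - \left(3 - 0\right) \left(\left(-1\right) \left(-1\right)\right)\right)\right)^{2} = \left(-127 - \left(224 - \left(3 + 0\right) 1\right)\right)^{2} = \left(-127 + \left(-224 + 3 \cdot 1\right)\right)^{2} = \left(-127 + \left(-224 + 3\right)\right)^{2} = \left(-127 - 221\right)^{2} = \left(-348\right)^{2} = 121104$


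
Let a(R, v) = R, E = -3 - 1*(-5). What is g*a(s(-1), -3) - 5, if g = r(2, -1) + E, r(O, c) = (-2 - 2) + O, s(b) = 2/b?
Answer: -5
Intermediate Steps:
r(O, c) = -4 + O
E = 2 (E = -3 + 5 = 2)
g = 0 (g = (-4 + 2) + 2 = -2 + 2 = 0)
g*a(s(-1), -3) - 5 = 0*(2/(-1)) - 5 = 0*(2*(-1)) - 5 = 0*(-2) - 5 = 0 - 5 = -5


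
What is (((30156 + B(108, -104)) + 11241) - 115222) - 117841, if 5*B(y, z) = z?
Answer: -958434/5 ≈ -1.9169e+5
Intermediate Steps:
B(y, z) = z/5
(((30156 + B(108, -104)) + 11241) - 115222) - 117841 = (((30156 + (1/5)*(-104)) + 11241) - 115222) - 117841 = (((30156 - 104/5) + 11241) - 115222) - 117841 = ((150676/5 + 11241) - 115222) - 117841 = (206881/5 - 115222) - 117841 = -369229/5 - 117841 = -958434/5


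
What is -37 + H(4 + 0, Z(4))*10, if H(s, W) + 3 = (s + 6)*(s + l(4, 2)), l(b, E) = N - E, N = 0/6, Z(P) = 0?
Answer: 133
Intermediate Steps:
N = 0 (N = 0*(1/6) = 0)
l(b, E) = -E (l(b, E) = 0 - E = -E)
H(s, W) = -3 + (-2 + s)*(6 + s) (H(s, W) = -3 + (s + 6)*(s - 1*2) = -3 + (6 + s)*(s - 2) = -3 + (6 + s)*(-2 + s) = -3 + (-2 + s)*(6 + s))
-37 + H(4 + 0, Z(4))*10 = -37 + (-15 + (4 + 0)**2 + 4*(4 + 0))*10 = -37 + (-15 + 4**2 + 4*4)*10 = -37 + (-15 + 16 + 16)*10 = -37 + 17*10 = -37 + 170 = 133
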